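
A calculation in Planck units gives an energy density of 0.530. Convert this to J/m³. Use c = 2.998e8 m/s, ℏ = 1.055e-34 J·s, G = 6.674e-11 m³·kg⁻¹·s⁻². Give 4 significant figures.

2.455e113 J/m³

One Planck energy density: u_P = c⁷/(ℏG²) = 4.632e113 J/m³.
0.530 × 4.632e113 J/m³ = 2.455e113 J/m³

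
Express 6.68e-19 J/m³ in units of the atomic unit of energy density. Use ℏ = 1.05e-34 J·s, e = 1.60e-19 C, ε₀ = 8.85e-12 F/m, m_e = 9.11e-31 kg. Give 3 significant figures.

atomic unit of energy density: u_au = E_h/a₀³ = m_e⁴e¹⁰/((4πε₀)⁵ℏ⁸) = 3.01e13 J/m³.
6.68e-19 / 3.01e13 = 2.22e-32

2.22e-32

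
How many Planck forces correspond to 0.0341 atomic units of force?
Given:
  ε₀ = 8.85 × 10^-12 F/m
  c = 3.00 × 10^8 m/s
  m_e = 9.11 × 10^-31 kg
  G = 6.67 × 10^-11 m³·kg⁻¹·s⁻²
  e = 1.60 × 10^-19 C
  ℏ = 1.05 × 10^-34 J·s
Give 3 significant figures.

atomic unit of force: F_au = E_h/a₀ = m_e²e⁶/((4πε₀)³ℏ⁴) = 8.33 × 10^-8 N
Planck force: F_P = c⁴/G = 1.21 × 10^44 N
0.0341 × 8.33 × 10^-8 / 1.21 × 10^44 = 2.34 × 10^-53

2.34 × 10^-53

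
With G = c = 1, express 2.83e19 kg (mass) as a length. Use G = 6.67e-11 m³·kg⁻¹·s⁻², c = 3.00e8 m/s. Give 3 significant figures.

2.10e-8 m

In G = c = 1 units mass has dimensions of length; the conversion factor is G/c².
2.83e19 kg × (G/c²) = 2.10e-8 m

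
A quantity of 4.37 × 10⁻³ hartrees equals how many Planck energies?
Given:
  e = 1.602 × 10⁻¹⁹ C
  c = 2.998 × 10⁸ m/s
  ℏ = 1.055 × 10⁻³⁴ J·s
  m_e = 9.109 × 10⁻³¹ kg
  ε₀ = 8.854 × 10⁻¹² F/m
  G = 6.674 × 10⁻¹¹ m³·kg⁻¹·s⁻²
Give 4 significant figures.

hartree: E_h = m_e e⁴/(4πε₀ℏ)² = 4.354 × 10⁻¹⁸ J
Planck energy: E_P = √(ℏc⁵/G) = 1.957 × 10⁹ J
4.37 × 10⁻³ × 4.354 × 10⁻¹⁸ / 1.957 × 10⁹ = 9.725 × 10⁻³⁰

9.725 × 10⁻³⁰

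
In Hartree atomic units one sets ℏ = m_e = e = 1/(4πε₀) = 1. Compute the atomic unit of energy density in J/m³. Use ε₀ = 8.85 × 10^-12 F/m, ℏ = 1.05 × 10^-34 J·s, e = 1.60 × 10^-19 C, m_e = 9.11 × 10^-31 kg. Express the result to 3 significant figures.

u_au = E_h/a₀³ = m_e⁴e¹⁰/((4πε₀)⁵ℏ⁸)
E_h = 4.38 × 10^-18 J
a₀ = 5.26 × 10^-11 m
E_h/a₀³ = 3.01 × 10^13 J/m³

3.01 × 10^13 J/m³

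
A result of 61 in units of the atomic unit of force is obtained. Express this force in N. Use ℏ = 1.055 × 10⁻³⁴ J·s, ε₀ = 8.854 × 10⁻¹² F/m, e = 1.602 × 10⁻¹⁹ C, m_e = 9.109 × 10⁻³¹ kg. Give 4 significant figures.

5.014 × 10⁻⁶ N

One atomic unit of force: F_au = E_h/a₀ = m_e²e⁶/((4πε₀)³ℏ⁴) = 8.220 × 10⁻⁸ N.
61 × 8.220 × 10⁻⁸ N = 5.014 × 10⁻⁶ N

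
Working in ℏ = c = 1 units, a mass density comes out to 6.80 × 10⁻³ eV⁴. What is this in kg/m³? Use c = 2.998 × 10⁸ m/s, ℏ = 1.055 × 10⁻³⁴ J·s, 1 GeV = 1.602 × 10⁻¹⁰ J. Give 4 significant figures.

1.575 × 10⁻¹⁸ kg/m³

Mass density is [E]/(c²[L]³) = [E]⁴/(ℏ³c⁵).
1 GeV⁴ → 1/(ℏ³c⁵) × (1 GeV in J)⁴ = 2.316 × 10²⁰ kg/m³.
Convert the energy scale: 6.80 × 10⁻³ eV⁴ = 6.80 × 10⁻³⁹ GeV⁴.
Result: 6.80 × 10⁻³⁹ × 2.316 × 10²⁰ = 1.575 × 10⁻¹⁸ kg/m³.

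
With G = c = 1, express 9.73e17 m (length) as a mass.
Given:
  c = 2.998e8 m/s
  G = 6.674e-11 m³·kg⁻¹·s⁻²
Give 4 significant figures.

Length → mass via c²/G.
9.73e17 m × (c²/G) = 1.310e45 kg

1.310e45 kg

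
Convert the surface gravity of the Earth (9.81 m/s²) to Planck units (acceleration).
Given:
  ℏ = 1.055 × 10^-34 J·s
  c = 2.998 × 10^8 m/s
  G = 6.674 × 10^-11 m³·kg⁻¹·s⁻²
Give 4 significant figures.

Planck acceleration: a_P = √(c⁷/(ℏG)) = 5.560 × 10^51 m/s².
9.81 / 5.560 × 10^51 = 1.764 × 10^-51

1.764 × 10^-51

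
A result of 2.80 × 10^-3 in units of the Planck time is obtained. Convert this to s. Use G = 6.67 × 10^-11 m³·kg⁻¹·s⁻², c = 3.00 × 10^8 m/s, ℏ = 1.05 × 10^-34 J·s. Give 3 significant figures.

1.50 × 10^-46 s

One Planck time: t_P = √(ℏG/c⁵) = 5.37 × 10^-44 s.
2.80 × 10^-3 × 5.37 × 10^-44 s = 1.50 × 10^-46 s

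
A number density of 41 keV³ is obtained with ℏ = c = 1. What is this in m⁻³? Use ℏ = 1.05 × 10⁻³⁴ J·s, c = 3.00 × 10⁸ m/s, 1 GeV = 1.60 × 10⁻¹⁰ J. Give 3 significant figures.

5.37 × 10³⁰ m⁻³

Number density is [L]⁻³ = [E]³/(ℏc)³.
1 GeV³ → 1/(ℏc)³ × (1 GeV in J)³ = 1.31 × 10⁴⁷ m⁻³.
Convert the energy scale: 41 keV³ = 4.10 × 10⁻¹⁷ GeV³.
Result: 4.10 × 10⁻¹⁷ × 1.31 × 10⁴⁷ = 5.37 × 10³⁰ m⁻³.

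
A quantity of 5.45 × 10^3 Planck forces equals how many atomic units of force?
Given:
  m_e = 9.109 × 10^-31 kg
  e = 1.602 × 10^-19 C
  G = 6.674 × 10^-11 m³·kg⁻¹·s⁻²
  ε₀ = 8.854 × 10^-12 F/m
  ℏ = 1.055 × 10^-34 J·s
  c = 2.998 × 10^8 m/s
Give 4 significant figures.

Planck force: F_P = c⁴/G = 1.210 × 10^44 N
atomic unit of force: F_au = E_h/a₀ = m_e²e⁶/((4πε₀)³ℏ⁴) = 8.220 × 10^-8 N
5.45 × 10^3 × 1.210 × 10^44 / 8.220 × 10^-8 = 8.026 × 10^54

8.026 × 10^54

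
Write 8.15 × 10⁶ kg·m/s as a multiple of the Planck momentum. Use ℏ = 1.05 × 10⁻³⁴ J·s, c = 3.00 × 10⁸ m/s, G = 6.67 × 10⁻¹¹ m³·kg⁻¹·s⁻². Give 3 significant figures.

Planck momentum: p_P = √(ℏc³/G) = 6.52 kg·m/s.
8.15 × 10⁶ / 6.52 = 1.25 × 10⁶

1.25 × 10⁶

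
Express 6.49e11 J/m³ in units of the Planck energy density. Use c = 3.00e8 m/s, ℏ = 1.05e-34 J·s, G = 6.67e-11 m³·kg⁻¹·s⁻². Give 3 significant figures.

1.39e-102

Planck energy density: u_P = c⁷/(ℏG²) = 4.68e113 J/m³.
6.49e11 / 4.68e113 = 1.39e-102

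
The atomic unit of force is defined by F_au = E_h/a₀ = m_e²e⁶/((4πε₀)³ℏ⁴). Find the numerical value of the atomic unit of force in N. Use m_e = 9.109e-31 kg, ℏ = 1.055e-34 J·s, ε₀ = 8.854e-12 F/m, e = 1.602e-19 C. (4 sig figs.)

8.220e-8 N

F_au = E_h/a₀ = m_e²e⁶/((4πε₀)³ℏ⁴)
E_h = 4.354e-18 J
a₀ = 5.297e-11 m
E_h/a₀ = 8.220e-8 N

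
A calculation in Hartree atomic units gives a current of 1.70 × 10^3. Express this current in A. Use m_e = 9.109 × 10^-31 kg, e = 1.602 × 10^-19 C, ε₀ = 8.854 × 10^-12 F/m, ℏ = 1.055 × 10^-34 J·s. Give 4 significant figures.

One atomic unit of electric current: I_au = e E_h/ℏ = m_e e⁵/((4πε₀)²ℏ³) = 6.612 × 10^-3 A.
1.70 × 10^3 × 6.612 × 10^-3 A = 11.24 A

11.24 A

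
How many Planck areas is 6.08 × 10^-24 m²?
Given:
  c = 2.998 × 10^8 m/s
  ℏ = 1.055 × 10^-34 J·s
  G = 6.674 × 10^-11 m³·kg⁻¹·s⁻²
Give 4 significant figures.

Planck area: A_P = ℏG/c³ = 2.613 × 10^-70 m².
6.08 × 10^-24 / 2.613 × 10^-70 = 2.327 × 10^46

2.327 × 10^46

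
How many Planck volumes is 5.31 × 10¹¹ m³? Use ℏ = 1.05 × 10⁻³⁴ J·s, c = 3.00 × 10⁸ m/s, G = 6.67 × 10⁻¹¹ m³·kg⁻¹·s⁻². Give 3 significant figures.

Planck volume: V_P = (ℏG/c³)^(3/2) = 4.18 × 10⁻¹⁰⁵ m³.
5.31 × 10¹¹ / 4.18 × 10⁻¹⁰⁵ = 1.27 × 10¹¹⁶

1.27 × 10¹¹⁶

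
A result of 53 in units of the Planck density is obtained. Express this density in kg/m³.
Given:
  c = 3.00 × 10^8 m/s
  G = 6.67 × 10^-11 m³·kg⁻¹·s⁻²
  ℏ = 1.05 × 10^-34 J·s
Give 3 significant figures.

2.76 × 10^98 kg/m³

One Planck density: ρ_P = c⁵/(ℏG²) = 5.20 × 10^96 kg/m³.
53 × 5.20 × 10^96 kg/m³ = 2.76 × 10^98 kg/m³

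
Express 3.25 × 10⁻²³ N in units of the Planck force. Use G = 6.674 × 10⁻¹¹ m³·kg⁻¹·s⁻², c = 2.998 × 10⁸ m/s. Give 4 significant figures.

Planck force: F_P = c⁴/G = 1.210 × 10⁴⁴ N.
3.25 × 10⁻²³ / 1.210 × 10⁴⁴ = 2.685 × 10⁻⁶⁷

2.685 × 10⁻⁶⁷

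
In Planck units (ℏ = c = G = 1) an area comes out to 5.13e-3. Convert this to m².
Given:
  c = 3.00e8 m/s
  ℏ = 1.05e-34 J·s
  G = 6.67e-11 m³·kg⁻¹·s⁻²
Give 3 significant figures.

One Planck area: A_P = ℏG/c³ = 2.59e-70 m².
5.13e-3 × 2.59e-70 m² = 1.33e-72 m²

1.33e-72 m²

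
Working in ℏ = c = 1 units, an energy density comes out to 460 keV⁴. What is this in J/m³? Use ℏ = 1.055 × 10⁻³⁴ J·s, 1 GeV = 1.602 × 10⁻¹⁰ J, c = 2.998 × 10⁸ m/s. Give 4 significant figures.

[E]/[L]³ = [E]⁴/(ℏc)³; restore (ℏc)⁻³.
1 GeV⁴ → 1/(ℏc)³ × (1 GeV in J)⁴ = 2.082 × 10³⁷ J/m³.
Convert the energy scale: 460 keV⁴ = 4.60 × 10⁻²² GeV⁴.
Result: 4.60 × 10⁻²² × 2.082 × 10³⁷ = 9.575 × 10¹⁵ J/m³.

9.575 × 10¹⁵ J/m³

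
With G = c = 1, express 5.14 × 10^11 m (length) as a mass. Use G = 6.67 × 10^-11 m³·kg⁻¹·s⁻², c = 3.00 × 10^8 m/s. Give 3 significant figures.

6.94 × 10^38 kg

Length → mass via c²/G.
5.14 × 10^11 m × (c²/G) = 6.94 × 10^38 kg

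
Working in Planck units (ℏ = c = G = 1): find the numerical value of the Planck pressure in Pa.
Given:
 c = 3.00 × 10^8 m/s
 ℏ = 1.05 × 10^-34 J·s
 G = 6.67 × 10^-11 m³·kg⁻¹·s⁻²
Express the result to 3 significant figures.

From ℏ = c = G = 1 the pressure scale is p_P = c⁷/(ℏG²).
  = 2.19 × 10^59 / 4.67 × 10^-55
  = 4.68 × 10^113 Pa

4.68 × 10^113 Pa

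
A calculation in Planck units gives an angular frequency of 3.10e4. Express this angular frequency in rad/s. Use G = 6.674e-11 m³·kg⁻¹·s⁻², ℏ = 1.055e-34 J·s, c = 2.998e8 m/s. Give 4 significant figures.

5.749e47 rad/s

One Planck angular frequency: ω_P = √(c⁵/(ℏG)) = 1.855e43 rad/s.
3.10e4 × 1.855e43 rad/s = 5.749e47 rad/s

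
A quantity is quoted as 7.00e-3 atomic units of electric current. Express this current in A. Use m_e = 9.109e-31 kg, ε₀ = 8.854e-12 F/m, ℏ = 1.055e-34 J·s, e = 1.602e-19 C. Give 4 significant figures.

One atomic unit of electric current: I_au = e E_h/ℏ = m_e e⁵/((4πε₀)²ℏ³) = 6.612e-3 A.
7.00e-3 × 6.612e-3 A = 4.628e-5 A

4.628e-5 A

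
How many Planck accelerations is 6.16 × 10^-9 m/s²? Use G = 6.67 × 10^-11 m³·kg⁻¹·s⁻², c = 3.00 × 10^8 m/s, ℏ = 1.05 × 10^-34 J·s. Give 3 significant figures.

1.10 × 10^-60

Planck acceleration: a_P = √(c⁷/(ℏG)) = 5.59 × 10^51 m/s².
6.16 × 10^-9 / 5.59 × 10^51 = 1.10 × 10^-60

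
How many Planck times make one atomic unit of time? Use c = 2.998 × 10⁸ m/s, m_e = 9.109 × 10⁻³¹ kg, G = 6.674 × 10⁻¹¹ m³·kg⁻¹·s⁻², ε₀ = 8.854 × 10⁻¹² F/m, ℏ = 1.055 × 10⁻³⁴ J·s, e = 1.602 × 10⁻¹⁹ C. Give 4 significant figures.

4.494 × 10²⁶

atomic unit of time: τ_au = (4πε₀)²ℏ³/(m_e e⁴) = 2.423 × 10⁻¹⁷ s
Planck time: t_P = √(ℏG/c⁵) = 5.392 × 10⁻⁴⁴ s
ratio = 2.423 × 10⁻¹⁷ / 5.392 × 10⁻⁴⁴ = 4.494 × 10²⁶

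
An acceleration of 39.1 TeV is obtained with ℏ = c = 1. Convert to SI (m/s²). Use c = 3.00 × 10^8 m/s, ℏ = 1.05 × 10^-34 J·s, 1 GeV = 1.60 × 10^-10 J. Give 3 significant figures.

1.79 × 10^37 m/s²

Acceleration is [L]/[T]² = c·[E]/ℏ.
1 GeV → c/ℏ × (1 GeV in J) = 4.57 × 10^32 m/s².
Convert the energy scale: 39.1 TeV = 3.91 × 10^4 GeV.
Result: 3.91 × 10^4 × 4.57 × 10^32 = 1.79 × 10^37 m/s².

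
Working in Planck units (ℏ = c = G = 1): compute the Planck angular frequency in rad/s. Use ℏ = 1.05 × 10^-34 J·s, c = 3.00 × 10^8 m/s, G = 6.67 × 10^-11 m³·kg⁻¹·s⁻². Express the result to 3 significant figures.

1.86 × 10^43 rad/s

From ℏ = c = G = 1 the angular frequency scale is ω_P = √(c⁵/(ℏG)).
  = √(3.47 × 10^86)
  = 1.86 × 10^43 rad/s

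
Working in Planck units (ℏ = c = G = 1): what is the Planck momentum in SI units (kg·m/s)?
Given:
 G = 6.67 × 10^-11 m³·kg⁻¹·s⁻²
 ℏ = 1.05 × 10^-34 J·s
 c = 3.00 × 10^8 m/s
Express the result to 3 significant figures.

6.52 kg·m/s

The unique combination of the constants set to 1 with dimensions of momentum is p_P = √(ℏc³/G).
  = √(42.5)
  = 6.52 kg·m/s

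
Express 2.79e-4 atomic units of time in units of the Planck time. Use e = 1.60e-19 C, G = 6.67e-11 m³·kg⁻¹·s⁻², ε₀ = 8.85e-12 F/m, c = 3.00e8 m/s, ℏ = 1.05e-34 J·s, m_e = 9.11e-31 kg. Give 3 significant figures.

atomic unit of time: τ_au = (4πε₀)²ℏ³/(m_e e⁴) = 2.40e-17 s
Planck time: t_P = √(ℏG/c⁵) = 5.37e-44 s
2.79e-4 × 2.40e-17 / 5.37e-44 = 1.25e23

1.25e23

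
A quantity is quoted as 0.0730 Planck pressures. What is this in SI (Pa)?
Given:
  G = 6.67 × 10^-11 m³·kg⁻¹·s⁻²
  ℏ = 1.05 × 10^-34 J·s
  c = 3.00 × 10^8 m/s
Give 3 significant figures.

One Planck pressure: p_P = c⁷/(ℏG²) = 4.68 × 10^113 Pa.
0.0730 × 4.68 × 10^113 Pa = 3.42 × 10^112 Pa

3.42 × 10^112 Pa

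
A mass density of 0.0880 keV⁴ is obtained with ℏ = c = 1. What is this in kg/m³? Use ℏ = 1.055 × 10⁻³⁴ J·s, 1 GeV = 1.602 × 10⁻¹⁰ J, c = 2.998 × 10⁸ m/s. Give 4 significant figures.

2.038 × 10⁻⁵ kg/m³

Mass density is [E]/(c²[L]³) = [E]⁴/(ℏ³c⁵).
1 GeV⁴ → 1/(ℏ³c⁵) × (1 GeV in J)⁴ = 2.316 × 10²⁰ kg/m³.
Convert the energy scale: 0.0880 keV⁴ = 8.80 × 10⁻²⁶ GeV⁴.
Result: 8.80 × 10⁻²⁶ × 2.316 × 10²⁰ = 2.038 × 10⁻⁵ kg/m³.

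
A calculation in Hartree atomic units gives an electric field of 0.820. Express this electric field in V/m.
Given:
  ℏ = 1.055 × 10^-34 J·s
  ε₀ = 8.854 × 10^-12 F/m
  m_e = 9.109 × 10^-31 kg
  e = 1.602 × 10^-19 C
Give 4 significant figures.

One atomic unit of electric field: E_au = E_h/(e a₀) = m_e²e⁵/((4πε₀)³ℏ⁴) = 5.131 × 10^11 V/m.
0.820 × 5.131 × 10^11 V/m = 4.207 × 10^11 V/m

4.207 × 10^11 V/m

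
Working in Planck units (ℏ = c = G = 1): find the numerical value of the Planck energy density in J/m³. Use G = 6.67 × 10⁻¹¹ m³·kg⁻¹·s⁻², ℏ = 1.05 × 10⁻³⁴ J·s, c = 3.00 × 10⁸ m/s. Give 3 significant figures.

Dimensional analysis gives u_P = c⁷/(ℏG²).
  = 2.19 × 10⁵⁹ / 4.67 × 10⁻⁵⁵
  = 4.68 × 10¹¹³ J/m³

4.68 × 10¹¹³ J/m³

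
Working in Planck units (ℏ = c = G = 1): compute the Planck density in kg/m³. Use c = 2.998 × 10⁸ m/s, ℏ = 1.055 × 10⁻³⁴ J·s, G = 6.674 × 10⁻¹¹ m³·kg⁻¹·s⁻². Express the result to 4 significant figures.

5.154 × 10⁹⁶ kg/m³

From ℏ = c = G = 1 the density scale is ρ_P = c⁵/(ℏG²).
  = 2.422 × 10⁴² / 4.699 × 10⁻⁵⁵
  = 5.154 × 10⁹⁶ kg/m³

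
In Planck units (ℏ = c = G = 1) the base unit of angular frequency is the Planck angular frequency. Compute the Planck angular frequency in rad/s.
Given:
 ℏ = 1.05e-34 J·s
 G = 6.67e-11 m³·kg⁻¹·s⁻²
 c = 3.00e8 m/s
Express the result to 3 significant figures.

1.86e43 rad/s

ω_P = √(c⁵/(ℏG))
  = √(3.47e86)
  = 1.86e43 rad/s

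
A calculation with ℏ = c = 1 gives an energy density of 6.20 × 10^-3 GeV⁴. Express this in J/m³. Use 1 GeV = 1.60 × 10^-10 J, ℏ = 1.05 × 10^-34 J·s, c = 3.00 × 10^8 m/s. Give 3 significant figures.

1.30 × 10^35 J/m³

[E]/[L]³ = [E]⁴/(ℏc)³; restore (ℏc)⁻³.
1 GeV⁴ → 1/(ℏc)³ × (1 GeV in J)⁴ = 2.10 × 10^37 J/m³.
Result: 6.20 × 10^-3 × 2.10 × 10^37 = 1.30 × 10^35 J/m³.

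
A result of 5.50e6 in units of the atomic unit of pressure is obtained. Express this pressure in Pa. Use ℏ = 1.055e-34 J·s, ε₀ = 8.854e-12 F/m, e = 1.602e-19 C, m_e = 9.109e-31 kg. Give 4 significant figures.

1.611e20 Pa

One atomic unit of pressure: P_au = E_h/a₀³ = m_e⁴e¹⁰/((4πε₀)⁵ℏ⁸) = 2.929e13 Pa.
5.50e6 × 2.929e13 Pa = 1.611e20 Pa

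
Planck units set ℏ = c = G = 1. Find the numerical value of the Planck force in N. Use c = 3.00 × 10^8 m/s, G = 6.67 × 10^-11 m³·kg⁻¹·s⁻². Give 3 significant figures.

1.21 × 10^44 N

From ℏ = c = G = 1 the force scale is F_P = c⁴/G.
  = 8.10 × 10^33 / 6.67 × 10^-11
  = 1.21 × 10^44 N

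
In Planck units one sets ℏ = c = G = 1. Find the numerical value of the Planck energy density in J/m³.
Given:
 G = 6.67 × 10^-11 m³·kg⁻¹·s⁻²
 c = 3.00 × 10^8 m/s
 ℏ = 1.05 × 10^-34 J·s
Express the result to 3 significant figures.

u_P = c⁷/(ℏG²)
  = 2.19 × 10^59 / 4.67 × 10^-55
  = 4.68 × 10^113 J/m³

4.68 × 10^113 J/m³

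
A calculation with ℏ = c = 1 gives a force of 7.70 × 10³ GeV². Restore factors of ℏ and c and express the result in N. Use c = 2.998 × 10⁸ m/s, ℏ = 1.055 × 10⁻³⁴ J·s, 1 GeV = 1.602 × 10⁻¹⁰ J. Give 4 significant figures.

6.248 × 10⁹ N

Force is [E]/[L] = [E]²/(ℏc); restore (ℏc)⁻¹.
1 GeV² → 1/(ℏc) × (1 GeV in J)² = 8.114 × 10⁵ N.
Result: 7.70 × 10³ × 8.114 × 10⁵ = 6.248 × 10⁹ N.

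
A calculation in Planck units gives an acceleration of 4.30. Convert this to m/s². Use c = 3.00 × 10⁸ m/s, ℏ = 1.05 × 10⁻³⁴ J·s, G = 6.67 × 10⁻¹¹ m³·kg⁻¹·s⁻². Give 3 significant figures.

One Planck acceleration: a_P = √(c⁷/(ℏG)) = 5.59 × 10⁵¹ m/s².
4.30 × 5.59 × 10⁵¹ m/s² = 2.40 × 10⁵² m/s²

2.40 × 10⁵² m/s²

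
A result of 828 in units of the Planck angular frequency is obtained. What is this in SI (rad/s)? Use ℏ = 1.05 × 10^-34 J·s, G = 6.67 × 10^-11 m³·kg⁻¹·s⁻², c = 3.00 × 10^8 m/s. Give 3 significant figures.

1.54 × 10^46 rad/s

One Planck angular frequency: ω_P = √(c⁵/(ℏG)) = 1.86 × 10^43 rad/s.
828 × 1.86 × 10^43 rad/s = 1.54 × 10^46 rad/s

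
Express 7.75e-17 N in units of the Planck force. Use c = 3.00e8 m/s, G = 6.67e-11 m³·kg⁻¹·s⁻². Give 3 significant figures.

Planck force: F_P = c⁴/G = 1.21e44 N.
7.75e-17 / 1.21e44 = 6.38e-61

6.38e-61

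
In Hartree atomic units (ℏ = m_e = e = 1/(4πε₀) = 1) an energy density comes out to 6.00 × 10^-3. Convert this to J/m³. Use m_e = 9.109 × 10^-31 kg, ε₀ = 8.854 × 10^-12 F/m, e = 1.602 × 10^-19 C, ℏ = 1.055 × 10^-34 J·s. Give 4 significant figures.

1.757 × 10^11 J/m³

One atomic unit of energy density: u_au = E_h/a₀³ = m_e⁴e¹⁰/((4πε₀)⁵ℏ⁸) = 2.929 × 10^13 J/m³.
6.00 × 10^-3 × 2.929 × 10^13 J/m³ = 1.757 × 10^11 J/m³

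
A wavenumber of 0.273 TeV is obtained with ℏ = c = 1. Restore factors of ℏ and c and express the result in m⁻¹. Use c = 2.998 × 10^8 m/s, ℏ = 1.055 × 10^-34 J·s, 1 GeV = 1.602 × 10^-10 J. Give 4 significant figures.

1.383 × 10^18 m⁻¹

Inverse length is [E]/(ℏc).
1 GeV → 1/(ℏc) × (1 GeV in J) = 5.065 × 10^15 m⁻¹.
Convert the energy scale: 0.273 TeV = 273 GeV.
Result: 273 × 5.065 × 10^15 = 1.383 × 10^18 m⁻¹.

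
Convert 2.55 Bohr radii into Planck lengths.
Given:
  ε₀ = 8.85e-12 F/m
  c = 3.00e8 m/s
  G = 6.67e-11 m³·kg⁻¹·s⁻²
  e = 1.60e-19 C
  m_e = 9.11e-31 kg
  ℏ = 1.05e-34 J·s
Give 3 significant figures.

Bohr radius: a₀ = 4πε₀ℏ²/(m_e e²) = 5.26e-11 m
Planck length: ℓ_P = √(ℏG/c³) = 1.61e-35 m
2.55 × 5.26e-11 / 1.61e-35 = 8.32e24

8.32e24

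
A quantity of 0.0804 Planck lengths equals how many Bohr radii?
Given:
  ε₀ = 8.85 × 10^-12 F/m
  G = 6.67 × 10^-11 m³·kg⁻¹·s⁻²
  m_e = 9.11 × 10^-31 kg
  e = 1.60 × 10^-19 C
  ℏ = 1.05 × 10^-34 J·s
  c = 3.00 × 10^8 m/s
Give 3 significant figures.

Planck length: ℓ_P = √(ℏG/c³) = 1.61 × 10^-35 m
Bohr radius: a₀ = 4πε₀ℏ²/(m_e e²) = 5.26 × 10^-11 m
0.0804 × 1.61 × 10^-35 / 5.26 × 10^-11 = 2.46 × 10^-26

2.46 × 10^-26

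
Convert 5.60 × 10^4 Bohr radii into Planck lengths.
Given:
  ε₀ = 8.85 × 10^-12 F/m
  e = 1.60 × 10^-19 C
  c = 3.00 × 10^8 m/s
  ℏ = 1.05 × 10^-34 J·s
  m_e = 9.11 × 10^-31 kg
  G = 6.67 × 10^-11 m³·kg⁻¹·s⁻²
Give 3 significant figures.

1.83 × 10^29

Bohr radius: a₀ = 4πε₀ℏ²/(m_e e²) = 5.26 × 10^-11 m
Planck length: ℓ_P = √(ℏG/c³) = 1.61 × 10^-35 m
5.60 × 10^4 × 5.26 × 10^-11 / 1.61 × 10^-35 = 1.83 × 10^29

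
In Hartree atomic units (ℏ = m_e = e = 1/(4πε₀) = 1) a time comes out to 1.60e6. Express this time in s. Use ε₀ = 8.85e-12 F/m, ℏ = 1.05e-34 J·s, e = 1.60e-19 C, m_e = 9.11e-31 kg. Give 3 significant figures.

3.84e-11 s

One atomic unit of time: τ_au = (4πε₀)²ℏ³/(m_e e⁴) = 2.40e-17 s.
1.60e6 × 2.40e-17 s = 3.84e-11 s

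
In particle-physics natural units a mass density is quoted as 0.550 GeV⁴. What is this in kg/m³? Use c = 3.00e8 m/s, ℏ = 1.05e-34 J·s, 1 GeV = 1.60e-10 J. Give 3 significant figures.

1.28e20 kg/m³

Mass density is [E]/(c²[L]³) = [E]⁴/(ℏ³c⁵).
1 GeV⁴ → 1/(ℏ³c⁵) × (1 GeV in J)⁴ = 2.33e20 kg/m³.
Result: 0.550 × 2.33e20 = 1.28e20 kg/m³.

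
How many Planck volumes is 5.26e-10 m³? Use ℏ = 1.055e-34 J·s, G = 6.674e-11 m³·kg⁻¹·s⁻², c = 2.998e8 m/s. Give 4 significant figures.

Planck volume: V_P = (ℏG/c³)^(3/2) = 4.224e-105 m³.
5.26e-10 / 4.224e-105 = 1.245e95

1.245e95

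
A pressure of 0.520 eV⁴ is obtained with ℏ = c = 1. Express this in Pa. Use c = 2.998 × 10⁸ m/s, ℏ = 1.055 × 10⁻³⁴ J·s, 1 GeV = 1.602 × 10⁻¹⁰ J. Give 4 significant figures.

10.82 Pa

Pressure is [E]/[L]³ = [E]⁴/(ℏc)³.
1 GeV⁴ → 1/(ℏc)³ × (1 GeV in J)⁴ = 2.082 × 10³⁷ Pa.
Convert the energy scale: 0.520 eV⁴ = 5.20 × 10⁻³⁷ GeV⁴.
Result: 5.20 × 10⁻³⁷ × 2.082 × 10³⁷ = 10.82 Pa.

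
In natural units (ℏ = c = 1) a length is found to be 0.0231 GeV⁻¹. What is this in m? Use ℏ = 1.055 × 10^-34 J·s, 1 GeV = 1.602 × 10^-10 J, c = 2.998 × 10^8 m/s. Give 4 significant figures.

A length is [E]⁻¹ in ℏ=c=1; restore one factor of ℏc.
1 GeV⁻¹ → ℏc × (1 GeV in J)⁻¹ = 1.974 × 10^-16 m.
Result: 0.0231 × 1.974 × 10^-16 = 4.561 × 10^-18 m.

4.561 × 10^-18 m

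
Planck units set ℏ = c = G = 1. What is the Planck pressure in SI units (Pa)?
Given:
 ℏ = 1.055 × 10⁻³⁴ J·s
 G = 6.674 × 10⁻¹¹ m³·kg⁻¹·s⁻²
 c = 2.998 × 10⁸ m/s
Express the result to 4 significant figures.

4.632 × 10¹¹³ Pa

From ℏ = c = G = 1 the pressure scale is p_P = c⁷/(ℏG²).
  = 2.177 × 10⁵⁹ / 4.699 × 10⁻⁵⁵
  = 4.632 × 10¹¹³ Pa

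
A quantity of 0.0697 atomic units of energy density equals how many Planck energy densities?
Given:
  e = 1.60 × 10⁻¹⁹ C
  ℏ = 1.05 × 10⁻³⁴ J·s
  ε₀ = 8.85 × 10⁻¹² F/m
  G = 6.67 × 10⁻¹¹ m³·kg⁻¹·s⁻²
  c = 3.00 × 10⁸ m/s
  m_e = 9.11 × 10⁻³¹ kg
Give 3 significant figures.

atomic unit of energy density: u_au = E_h/a₀³ = m_e⁴e¹⁰/((4πε₀)⁵ℏ⁸) = 3.01 × 10¹³ J/m³
Planck energy density: u_P = c⁷/(ℏG²) = 4.68 × 10¹¹³ J/m³
0.0697 × 3.01 × 10¹³ / 4.68 × 10¹¹³ = 4.49 × 10⁻¹⁰²

4.49 × 10⁻¹⁰²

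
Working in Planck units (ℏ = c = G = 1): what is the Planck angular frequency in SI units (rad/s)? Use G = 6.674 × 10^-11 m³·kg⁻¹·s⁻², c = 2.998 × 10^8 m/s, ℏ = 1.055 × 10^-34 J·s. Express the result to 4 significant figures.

1.855 × 10^43 rad/s

Dimensional analysis gives ω_P = √(c⁵/(ℏG)).
  = √(3.440 × 10^86)
  = 1.855 × 10^43 rad/s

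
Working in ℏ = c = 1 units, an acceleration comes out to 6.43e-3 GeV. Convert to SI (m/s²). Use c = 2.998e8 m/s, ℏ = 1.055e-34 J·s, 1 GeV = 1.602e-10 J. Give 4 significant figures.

Acceleration is [L]/[T]² = c·[E]/ℏ.
1 GeV → c/ℏ × (1 GeV in J) = 4.552e32 m/s².
Result: 6.43e-3 × 4.552e32 = 2.927e30 m/s².

2.927e30 m/s²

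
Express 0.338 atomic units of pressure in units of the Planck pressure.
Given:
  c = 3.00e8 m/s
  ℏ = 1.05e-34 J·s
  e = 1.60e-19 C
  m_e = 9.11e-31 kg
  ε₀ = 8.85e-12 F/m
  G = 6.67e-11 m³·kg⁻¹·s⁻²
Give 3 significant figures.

2.18e-101

atomic unit of pressure: P_au = E_h/a₀³ = m_e⁴e¹⁰/((4πε₀)⁵ℏ⁸) = 3.01e13 Pa
Planck pressure: p_P = c⁷/(ℏG²) = 4.68e113 Pa
0.338 × 3.01e13 / 4.68e113 = 2.18e-101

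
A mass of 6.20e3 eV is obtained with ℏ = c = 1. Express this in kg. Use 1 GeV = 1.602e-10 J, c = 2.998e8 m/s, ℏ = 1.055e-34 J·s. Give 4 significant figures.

1.105e-32 kg

Mass is [E]/c²; divide by c².
1 GeV → 1/c² × (1 GeV in J) = 1.782e-27 kg.
Convert the energy scale: 6.20e3 eV = 6.20e-6 GeV.
Result: 6.20e-6 × 1.782e-27 = 1.105e-32 kg.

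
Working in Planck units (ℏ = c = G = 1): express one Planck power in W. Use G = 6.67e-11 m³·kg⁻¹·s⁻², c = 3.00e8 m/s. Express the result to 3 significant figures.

Dimensional analysis gives P_P = c⁵/G.
  = 2.43e42 / 6.67e-11
  = 3.64e52 W

3.64e52 W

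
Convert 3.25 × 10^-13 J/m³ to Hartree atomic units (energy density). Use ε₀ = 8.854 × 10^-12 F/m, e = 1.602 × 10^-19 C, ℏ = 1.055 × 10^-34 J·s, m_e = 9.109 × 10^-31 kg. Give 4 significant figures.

atomic unit of energy density: u_au = E_h/a₀³ = m_e⁴e¹⁰/((4πε₀)⁵ℏ⁸) = 2.929 × 10^13 J/m³.
3.25 × 10^-13 / 2.929 × 10^13 = 1.110 × 10^-26

1.110 × 10^-26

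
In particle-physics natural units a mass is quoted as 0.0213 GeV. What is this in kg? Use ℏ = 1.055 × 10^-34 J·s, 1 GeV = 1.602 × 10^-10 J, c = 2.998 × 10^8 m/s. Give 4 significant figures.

Mass is [E]/c²; divide by c².
1 GeV → 1/c² × (1 GeV in J) = 1.782 × 10^-27 kg.
Result: 0.0213 × 1.782 × 10^-27 = 3.796 × 10^-29 kg.

3.796 × 10^-29 kg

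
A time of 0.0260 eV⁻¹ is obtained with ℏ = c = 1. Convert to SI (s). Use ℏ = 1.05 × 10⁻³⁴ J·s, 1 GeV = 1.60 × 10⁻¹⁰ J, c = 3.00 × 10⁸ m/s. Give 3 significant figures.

1.71 × 10⁻¹⁷ s

A time is [E]⁻¹ in ℏ=c=1; restore one factor of ℏ.
1 GeV⁻¹ → ℏ × (1 GeV in J)⁻¹ = 6.56 × 10⁻²⁵ s.
Convert the energy scale: 0.0260 eV⁻¹ = 2.60 × 10⁷ GeV⁻¹.
Result: 2.60 × 10⁷ × 6.56 × 10⁻²⁵ = 1.71 × 10⁻¹⁷ s.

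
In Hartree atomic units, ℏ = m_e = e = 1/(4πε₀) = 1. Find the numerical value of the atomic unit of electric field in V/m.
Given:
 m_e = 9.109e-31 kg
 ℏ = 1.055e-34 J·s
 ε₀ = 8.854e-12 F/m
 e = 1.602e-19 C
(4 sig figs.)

Dimensional analysis gives E_au = E_h/(e a₀) = m_e²e⁵/((4πε₀)³ℏ⁴).
E_h = 4.354e-18 J
a₀ = 5.297e-11 m
E_h/(e·a₀) = 5.131e11 V/m

5.131e11 V/m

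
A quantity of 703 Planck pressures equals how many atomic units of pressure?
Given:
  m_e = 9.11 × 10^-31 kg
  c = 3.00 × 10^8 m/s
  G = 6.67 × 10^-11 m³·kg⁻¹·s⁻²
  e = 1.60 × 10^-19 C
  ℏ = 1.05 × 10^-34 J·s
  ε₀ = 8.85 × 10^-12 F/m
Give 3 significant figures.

1.09 × 10^103

Planck pressure: p_P = c⁷/(ℏG²) = 4.68 × 10^113 Pa
atomic unit of pressure: P_au = E_h/a₀³ = m_e⁴e¹⁰/((4πε₀)⁵ℏ⁸) = 3.01 × 10^13 Pa
703 × 4.68 × 10^113 / 3.01 × 10^13 = 1.09 × 10^103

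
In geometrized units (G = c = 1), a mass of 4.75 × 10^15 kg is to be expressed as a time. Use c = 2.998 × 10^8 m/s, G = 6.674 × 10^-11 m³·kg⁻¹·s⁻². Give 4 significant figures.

Mass → time via G/c³.
4.75 × 10^15 kg × (G/c³) = 1.176 × 10^-20 s

1.176 × 10^-20 s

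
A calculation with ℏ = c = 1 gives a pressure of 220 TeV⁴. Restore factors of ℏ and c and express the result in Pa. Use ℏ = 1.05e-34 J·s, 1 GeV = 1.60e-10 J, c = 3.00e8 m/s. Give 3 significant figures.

4.61e51 Pa

Pressure is [E]/[L]³ = [E]⁴/(ℏc)³.
1 GeV⁴ → 1/(ℏc)³ × (1 GeV in J)⁴ = 2.10e37 Pa.
Convert the energy scale: 220 TeV⁴ = 2.20e14 GeV⁴.
Result: 2.20e14 × 2.10e37 = 4.61e51 Pa.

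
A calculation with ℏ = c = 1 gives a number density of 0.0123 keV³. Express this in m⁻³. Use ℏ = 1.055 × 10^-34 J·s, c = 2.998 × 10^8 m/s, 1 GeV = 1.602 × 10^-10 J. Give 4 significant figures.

Number density is [L]⁻³ = [E]³/(ℏc)³.
1 GeV³ → 1/(ℏc)³ × (1 GeV in J)³ = 1.299 × 10^47 m⁻³.
Convert the energy scale: 0.0123 keV³ = 1.23 × 10^-20 GeV³.
Result: 1.23 × 10^-20 × 1.299 × 10^47 = 1.598 × 10^27 m⁻³.

1.598 × 10^27 m⁻³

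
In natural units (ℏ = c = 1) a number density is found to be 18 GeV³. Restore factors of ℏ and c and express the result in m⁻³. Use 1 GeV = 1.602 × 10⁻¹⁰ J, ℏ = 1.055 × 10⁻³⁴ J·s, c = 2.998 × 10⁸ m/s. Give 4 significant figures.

Number density is [L]⁻³ = [E]³/(ℏc)³.
1 GeV³ → 1/(ℏc)³ × (1 GeV in J)³ = 1.299 × 10⁴⁷ m⁻³.
Result: 18 × 1.299 × 10⁴⁷ = 2.339 × 10⁴⁸ m⁻³.

2.339 × 10⁴⁸ m⁻³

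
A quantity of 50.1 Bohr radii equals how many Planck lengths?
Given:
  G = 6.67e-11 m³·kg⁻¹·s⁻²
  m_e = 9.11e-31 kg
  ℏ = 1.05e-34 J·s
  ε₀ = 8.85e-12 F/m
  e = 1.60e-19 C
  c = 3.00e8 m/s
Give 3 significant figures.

Bohr radius: a₀ = 4πε₀ℏ²/(m_e e²) = 5.26e-11 m
Planck length: ℓ_P = √(ℏG/c³) = 1.61e-35 m
50.1 × 5.26e-11 / 1.61e-35 = 1.64e26

1.64e26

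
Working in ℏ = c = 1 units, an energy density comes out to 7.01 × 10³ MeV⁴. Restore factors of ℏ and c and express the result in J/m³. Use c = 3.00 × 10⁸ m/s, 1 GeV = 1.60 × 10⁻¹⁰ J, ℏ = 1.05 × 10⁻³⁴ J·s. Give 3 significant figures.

[E]/[L]³ = [E]⁴/(ℏc)³; restore (ℏc)⁻³.
1 GeV⁴ → 1/(ℏc)³ × (1 GeV in J)⁴ = 2.10 × 10³⁷ J/m³.
Convert the energy scale: 7.01 × 10³ MeV⁴ = 7.01 × 10⁻⁹ GeV⁴.
Result: 7.01 × 10⁻⁹ × 2.10 × 10³⁷ = 1.47 × 10²⁹ J/m³.

1.47 × 10²⁹ J/m³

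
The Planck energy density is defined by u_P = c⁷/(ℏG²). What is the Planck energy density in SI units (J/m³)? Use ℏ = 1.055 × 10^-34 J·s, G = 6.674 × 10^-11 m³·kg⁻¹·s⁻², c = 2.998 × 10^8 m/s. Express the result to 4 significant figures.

4.632 × 10^113 J/m³

u_P = c⁷/(ℏG²)
  = 2.177 × 10^59 / 4.699 × 10^-55
  = 4.632 × 10^113 J/m³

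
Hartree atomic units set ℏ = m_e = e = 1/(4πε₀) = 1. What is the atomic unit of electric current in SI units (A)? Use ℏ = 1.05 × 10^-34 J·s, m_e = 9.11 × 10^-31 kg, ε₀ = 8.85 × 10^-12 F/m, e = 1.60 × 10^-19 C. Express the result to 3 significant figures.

6.67 × 10^-3 A

Dimensional analysis gives I_au = e E_h/ℏ = m_e e⁵/((4πε₀)²ℏ³).
E_h = 4.38 × 10^-18 J
e·E_h/ℏ = 6.67 × 10^-3 A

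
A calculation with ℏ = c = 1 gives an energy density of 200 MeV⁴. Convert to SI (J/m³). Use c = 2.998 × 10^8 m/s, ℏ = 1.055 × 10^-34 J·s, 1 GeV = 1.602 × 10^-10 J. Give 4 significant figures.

4.163 × 10^27 J/m³

[E]/[L]³ = [E]⁴/(ℏc)³; restore (ℏc)⁻³.
1 GeV⁴ → 1/(ℏc)³ × (1 GeV in J)⁴ = 2.082 × 10^37 J/m³.
Convert the energy scale: 200 MeV⁴ = 2.00 × 10^-10 GeV⁴.
Result: 2.00 × 10^-10 × 2.082 × 10^37 = 4.163 × 10^27 J/m³.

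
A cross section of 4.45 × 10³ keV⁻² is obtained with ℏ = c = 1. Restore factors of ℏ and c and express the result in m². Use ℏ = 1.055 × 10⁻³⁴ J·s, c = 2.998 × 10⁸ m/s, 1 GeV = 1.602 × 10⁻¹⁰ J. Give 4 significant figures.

Area is [L]² = [E]⁻²·(ℏc)²; restore (ℏc)².
1 GeV⁻² → (ℏc)² × (1 GeV in J)⁻² = 3.898 × 10⁻³² m².
Convert the energy scale: 4.45 × 10³ keV⁻² = 4.45 × 10¹⁵ GeV⁻².
Result: 4.45 × 10¹⁵ × 3.898 × 10⁻³² = 1.735 × 10⁻¹⁶ m².

1.735 × 10⁻¹⁶ m²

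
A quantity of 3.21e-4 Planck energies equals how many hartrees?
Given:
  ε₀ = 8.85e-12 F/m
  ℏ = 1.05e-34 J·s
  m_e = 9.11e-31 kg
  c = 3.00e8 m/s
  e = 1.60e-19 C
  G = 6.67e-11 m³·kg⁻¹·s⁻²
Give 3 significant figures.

1.43e23

Planck energy: E_P = √(ℏc⁵/G) = 1.96e9 J
hartree: E_h = m_e e⁴/(4πε₀ℏ)² = 4.38e-18 J
3.21e-4 × 1.96e9 / 4.38e-18 = 1.43e23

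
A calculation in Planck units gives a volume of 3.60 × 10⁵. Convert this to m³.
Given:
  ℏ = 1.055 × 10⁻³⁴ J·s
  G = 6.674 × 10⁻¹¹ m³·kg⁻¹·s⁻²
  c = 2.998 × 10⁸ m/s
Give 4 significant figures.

1.521 × 10⁻⁹⁹ m³

One Planck volume: V_P = (ℏG/c³)^(3/2) = 4.224 × 10⁻¹⁰⁵ m³.
3.60 × 10⁵ × 4.224 × 10⁻¹⁰⁵ m³ = 1.521 × 10⁻⁹⁹ m³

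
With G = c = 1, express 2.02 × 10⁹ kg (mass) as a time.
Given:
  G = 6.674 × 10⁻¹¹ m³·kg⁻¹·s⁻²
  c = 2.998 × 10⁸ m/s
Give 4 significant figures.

Mass → time via G/c³.
2.02 × 10⁹ kg × (G/c³) = 5.003 × 10⁻²⁷ s

5.003 × 10⁻²⁷ s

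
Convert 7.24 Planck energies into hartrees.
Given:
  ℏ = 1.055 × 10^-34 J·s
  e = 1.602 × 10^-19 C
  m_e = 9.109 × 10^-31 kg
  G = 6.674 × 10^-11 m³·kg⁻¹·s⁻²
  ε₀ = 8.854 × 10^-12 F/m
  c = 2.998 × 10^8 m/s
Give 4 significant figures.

3.253 × 10^27

Planck energy: E_P = √(ℏc⁵/G) = 1.957 × 10^9 J
hartree: E_h = m_e e⁴/(4πε₀ℏ)² = 4.354 × 10^-18 J
7.24 × 1.957 × 10^9 / 4.354 × 10^-18 = 3.253 × 10^27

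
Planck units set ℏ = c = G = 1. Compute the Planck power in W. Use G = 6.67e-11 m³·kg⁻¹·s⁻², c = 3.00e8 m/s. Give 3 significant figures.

The unique combination of the constants set to 1 with dimensions of power is P_P = c⁵/G.
  = 2.43e42 / 6.67e-11
  = 3.64e52 W

3.64e52 W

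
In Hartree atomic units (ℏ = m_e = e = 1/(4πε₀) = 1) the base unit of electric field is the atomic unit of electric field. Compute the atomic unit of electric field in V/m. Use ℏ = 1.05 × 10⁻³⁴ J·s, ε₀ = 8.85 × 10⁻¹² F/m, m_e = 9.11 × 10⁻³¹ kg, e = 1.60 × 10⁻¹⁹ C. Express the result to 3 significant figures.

E_au = E_h/(e a₀) = m_e²e⁵/((4πε₀)³ℏ⁴)
E_h = 4.38 × 10⁻¹⁸ J
a₀ = 5.26 × 10⁻¹¹ m
E_h/(e·a₀) = 5.20 × 10¹¹ V/m

5.20 × 10¹¹ V/m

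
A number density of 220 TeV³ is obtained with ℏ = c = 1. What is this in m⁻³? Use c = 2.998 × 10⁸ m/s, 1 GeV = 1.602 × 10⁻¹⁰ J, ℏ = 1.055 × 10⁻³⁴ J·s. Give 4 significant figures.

Number density is [L]⁻³ = [E]³/(ℏc)³.
1 GeV³ → 1/(ℏc)³ × (1 GeV in J)³ = 1.299 × 10⁴⁷ m⁻³.
Convert the energy scale: 220 TeV³ = 2.20 × 10¹¹ GeV³.
Result: 2.20 × 10¹¹ × 1.299 × 10⁴⁷ = 2.859 × 10⁵⁸ m⁻³.

2.859 × 10⁵⁸ m⁻³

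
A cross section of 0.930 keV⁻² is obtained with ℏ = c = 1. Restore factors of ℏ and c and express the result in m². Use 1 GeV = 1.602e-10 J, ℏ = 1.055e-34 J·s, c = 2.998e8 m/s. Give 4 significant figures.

Area is [L]² = [E]⁻²·(ℏc)²; restore (ℏc)².
1 GeV⁻² → (ℏc)² × (1 GeV in J)⁻² = 3.898e-32 m².
Convert the energy scale: 0.930 keV⁻² = 9.30e11 GeV⁻².
Result: 9.30e11 × 3.898e-32 = 3.625e-20 m².

3.625e-20 m²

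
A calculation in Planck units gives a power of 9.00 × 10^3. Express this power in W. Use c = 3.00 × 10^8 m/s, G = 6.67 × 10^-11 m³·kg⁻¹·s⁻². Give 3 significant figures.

3.28 × 10^56 W

One Planck power: P_P = c⁵/G = 3.64 × 10^52 W.
9.00 × 10^3 × 3.64 × 10^52 W = 3.28 × 10^56 W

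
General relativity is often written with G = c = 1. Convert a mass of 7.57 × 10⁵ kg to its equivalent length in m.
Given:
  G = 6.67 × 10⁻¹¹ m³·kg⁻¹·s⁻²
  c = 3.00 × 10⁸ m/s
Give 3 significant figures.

5.61 × 10⁻²² m

In G = c = 1 units mass has dimensions of length; the conversion factor is G/c².
7.57 × 10⁵ kg × (G/c²) = 5.61 × 10⁻²² m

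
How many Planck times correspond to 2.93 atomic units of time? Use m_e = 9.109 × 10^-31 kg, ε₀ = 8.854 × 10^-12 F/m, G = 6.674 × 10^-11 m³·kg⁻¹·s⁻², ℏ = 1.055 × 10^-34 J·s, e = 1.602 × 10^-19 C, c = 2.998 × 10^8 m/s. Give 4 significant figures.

1.317 × 10^27

atomic unit of time: τ_au = (4πε₀)²ℏ³/(m_e e⁴) = 2.423 × 10^-17 s
Planck time: t_P = √(ℏG/c⁵) = 5.392 × 10^-44 s
2.93 × 2.423 × 10^-17 / 5.392 × 10^-44 = 1.317 × 10^27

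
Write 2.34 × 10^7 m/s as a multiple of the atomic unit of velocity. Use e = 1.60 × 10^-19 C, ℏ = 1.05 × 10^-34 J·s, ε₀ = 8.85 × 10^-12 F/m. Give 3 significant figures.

atomic unit of velocity: v_au = e²/(4πε₀ℏ) = 2.19 × 10^6 m/s.
2.34 × 10^7 / 2.19 × 10^6 = 10.7

10.7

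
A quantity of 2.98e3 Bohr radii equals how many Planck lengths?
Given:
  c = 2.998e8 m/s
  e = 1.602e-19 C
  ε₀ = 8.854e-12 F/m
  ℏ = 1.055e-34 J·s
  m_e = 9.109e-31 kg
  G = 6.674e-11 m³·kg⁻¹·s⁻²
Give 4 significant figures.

Bohr radius: a₀ = 4πε₀ℏ²/(m_e e²) = 5.297e-11 m
Planck length: ℓ_P = √(ℏG/c³) = 1.616e-35 m
2.98e3 × 5.297e-11 / 1.616e-35 = 9.766e27

9.766e27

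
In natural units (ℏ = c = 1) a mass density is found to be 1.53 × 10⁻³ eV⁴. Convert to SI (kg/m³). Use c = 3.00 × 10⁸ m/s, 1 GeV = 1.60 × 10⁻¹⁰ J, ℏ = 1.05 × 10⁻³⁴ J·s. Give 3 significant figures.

3.56 × 10⁻¹⁹ kg/m³

Mass density is [E]/(c²[L]³) = [E]⁴/(ℏ³c⁵).
1 GeV⁴ → 1/(ℏ³c⁵) × (1 GeV in J)⁴ = 2.33 × 10²⁰ kg/m³.
Convert the energy scale: 1.53 × 10⁻³ eV⁴ = 1.53 × 10⁻³⁹ GeV⁴.
Result: 1.53 × 10⁻³⁹ × 2.33 × 10²⁰ = 3.56 × 10⁻¹⁹ kg/m³.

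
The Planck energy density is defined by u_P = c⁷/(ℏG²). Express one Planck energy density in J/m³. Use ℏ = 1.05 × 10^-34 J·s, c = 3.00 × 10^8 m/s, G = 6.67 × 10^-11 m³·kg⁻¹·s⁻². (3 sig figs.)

u_P = c⁷/(ℏG²)
  = 2.19 × 10^59 / 4.67 × 10^-55
  = 4.68 × 10^113 J/m³

4.68 × 10^113 J/m³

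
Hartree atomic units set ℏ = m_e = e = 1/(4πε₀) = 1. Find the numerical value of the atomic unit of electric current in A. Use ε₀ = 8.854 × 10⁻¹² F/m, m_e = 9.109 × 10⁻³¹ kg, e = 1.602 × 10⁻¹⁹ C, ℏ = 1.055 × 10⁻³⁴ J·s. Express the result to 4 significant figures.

Dimensional analysis gives I_au = e E_h/ℏ = m_e e⁵/((4πε₀)²ℏ³).
E_h = 4.354 × 10⁻¹⁸ J
e·E_h/ℏ = 6.612 × 10⁻³ A

6.612 × 10⁻³ A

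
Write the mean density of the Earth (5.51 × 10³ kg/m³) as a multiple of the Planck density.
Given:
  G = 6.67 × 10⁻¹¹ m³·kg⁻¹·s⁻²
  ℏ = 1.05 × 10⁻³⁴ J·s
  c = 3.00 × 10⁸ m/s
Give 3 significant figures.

Planck density: ρ_P = c⁵/(ℏG²) = 5.20 × 10⁹⁶ kg/m³.
5.51 × 10³ / 5.20 × 10⁹⁶ = 1.06 × 10⁻⁹³

1.06 × 10⁻⁹³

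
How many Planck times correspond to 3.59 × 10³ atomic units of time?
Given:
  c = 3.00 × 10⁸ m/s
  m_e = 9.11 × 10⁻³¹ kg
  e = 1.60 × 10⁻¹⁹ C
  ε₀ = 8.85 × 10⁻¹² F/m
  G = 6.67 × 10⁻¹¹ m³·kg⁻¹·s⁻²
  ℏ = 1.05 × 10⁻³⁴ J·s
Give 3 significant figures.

atomic unit of time: τ_au = (4πε₀)²ℏ³/(m_e e⁴) = 2.40 × 10⁻¹⁷ s
Planck time: t_P = √(ℏG/c⁵) = 5.37 × 10⁻⁴⁴ s
3.59 × 10³ × 2.40 × 10⁻¹⁷ / 5.37 × 10⁻⁴⁴ = 1.60 × 10³⁰

1.60 × 10³⁰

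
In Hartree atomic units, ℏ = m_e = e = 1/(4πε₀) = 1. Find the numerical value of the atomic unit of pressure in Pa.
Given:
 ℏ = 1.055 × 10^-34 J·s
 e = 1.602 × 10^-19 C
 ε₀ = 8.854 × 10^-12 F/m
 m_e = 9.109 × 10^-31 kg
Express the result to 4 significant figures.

2.929 × 10^13 Pa

Dimensional analysis gives P_au = E_h/a₀³ = m_e⁴e¹⁰/((4πε₀)⁵ℏ⁸).
E_h = 4.354 × 10^-18 J
a₀ = 5.297 × 10^-11 m
E_h/a₀³ = 2.929 × 10^13 Pa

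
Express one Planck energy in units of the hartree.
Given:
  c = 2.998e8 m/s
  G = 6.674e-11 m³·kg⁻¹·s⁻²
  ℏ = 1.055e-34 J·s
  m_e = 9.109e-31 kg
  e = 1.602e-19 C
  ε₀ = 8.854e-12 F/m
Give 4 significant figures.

Planck energy: E_P = √(ℏc⁵/G) = 1.957e9 J
hartree: E_h = m_e e⁴/(4πε₀ℏ)² = 4.354e-18 J
ratio = 1.957e9 / 4.354e-18 = 4.494e26

4.494e26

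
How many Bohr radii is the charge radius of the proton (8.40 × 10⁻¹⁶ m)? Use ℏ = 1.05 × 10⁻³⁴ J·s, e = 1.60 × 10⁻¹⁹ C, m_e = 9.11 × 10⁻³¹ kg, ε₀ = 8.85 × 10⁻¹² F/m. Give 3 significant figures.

Bohr radius: a₀ = 4πε₀ℏ²/(m_e e²) = 5.26 × 10⁻¹¹ m.
8.40 × 10⁻¹⁶ / 5.26 × 10⁻¹¹ = 1.60 × 10⁻⁵

1.60 × 10⁻⁵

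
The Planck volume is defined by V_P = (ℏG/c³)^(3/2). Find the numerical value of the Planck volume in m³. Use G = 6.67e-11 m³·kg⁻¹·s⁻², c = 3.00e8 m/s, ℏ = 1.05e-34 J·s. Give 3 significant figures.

4.18e-105 m³

V_P = (ℏG/c³)^(3/2)
  = √(1.75e-209)
  = 4.18e-105 m³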